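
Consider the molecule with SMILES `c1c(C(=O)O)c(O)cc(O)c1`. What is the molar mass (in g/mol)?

Atom tally by fragment:
  benzene ring core → C:6 H:6
  (− 3 ring H displaced by substituents)
  + COOH → C:1 H:1 O:2
  + OH → O:1 H:1
  + OH → O:1 H:1
Element totals:
  C: 7
  H: 6
  O: 4
Molecular formula: C7H6O4.
  M = 7(12.011) + 6(1.008) + 4(15.999)
    = 84.077 + 6.048 + 63.996 = 154.121

154.12 g/mol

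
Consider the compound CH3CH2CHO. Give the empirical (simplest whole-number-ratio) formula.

C3H6O

Element totals:
  C: 3
  H: 6
  O: 1
Molecular formula: C3H6O.
gcd of subscripts (3, 6, 1) = 1, so the empirical formula equals the molecular formula.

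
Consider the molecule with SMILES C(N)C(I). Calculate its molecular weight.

170.98 g/mol

Atom tally by fragment:
  H2NCH2 → C:1 H:4 N:1
  CH2I → C:1 H:2 I:1
Element totals:
  C: 2
  H: 6
  I: 1
  N: 1
Molecular formula: C2H6IN.
  M = 2(12.011) + 6(1.008) + 126.904 + 14.007
    = 24.022 + 6.048 + 126.904 + 14.007 = 170.981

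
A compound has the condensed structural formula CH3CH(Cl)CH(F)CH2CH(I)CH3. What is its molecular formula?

Atom tally by fragment:
  CH3 → C:1 H:3
  CH(Cl) → C:1 H:1 Cl:1
  CH(F) → C:1 H:1 F:1
  CH2 → C:1 H:2
  CH(I) → C:1 H:1 I:1
  CH3 → C:1 H:3
Element totals:
  C: 6
  H: 11
  Cl: 1
  F: 1
  I: 1

C6H11ClFI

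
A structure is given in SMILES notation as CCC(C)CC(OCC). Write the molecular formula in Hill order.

Atom tally by fragment:
  CH3 → C:1 H:3
  CH2 → C:1 H:2
  CH(CH3) → C:2 H:4
  CH2 → C:1 H:2
  CH2OC2H5 → C:3 H:7 O:1
Element totals:
  C: 8
  H: 18
  O: 1

C8H18O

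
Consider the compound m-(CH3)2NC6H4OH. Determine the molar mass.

Element totals:
  C: 8
  H: 11
  N: 1
  O: 1
Molecular formula: C8H11NO.
  M = 8(12.011) + 11(1.008) + 14.007 + 15.999
    = 96.088 + 11.088 + 14.007 + 15.999 = 137.182

137.18 g/mol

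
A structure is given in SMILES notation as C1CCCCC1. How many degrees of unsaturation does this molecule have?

1

Atom tally by fragment:
  cyclohexane ring core → C:6 H:12
Element totals:
  C: 6
  H: 12
Molecular formula: C6H12.
DoU = (2C + 2 + N − H − X) / 2 = (2·6 + 2 + 0 − 12 − 0) / 2 = 1.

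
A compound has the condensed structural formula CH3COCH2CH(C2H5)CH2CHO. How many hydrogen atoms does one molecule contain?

Element totals:
  C: 8
  H: 14
  O: 2

14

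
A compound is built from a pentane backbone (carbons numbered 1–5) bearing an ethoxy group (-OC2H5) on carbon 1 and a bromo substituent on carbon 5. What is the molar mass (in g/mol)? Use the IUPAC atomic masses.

Atom tally by fragment:
  C2H5OCH2 → C:3 H:7 O:1
  CH2 → C:1 H:2
  CH2 → C:1 H:2
  CH2 → C:1 H:2
  CH2Br → C:1 H:2 Br:1
Element totals:
  C: 7
  H: 15
  Br: 1
  O: 1
Molecular formula: C7H15BrO.
  M = 7(12.011) + 15(1.008) + 79.904 + 15.999
    = 84.077 + 15.120 + 79.904 + 15.999 = 195.100

195.10 g/mol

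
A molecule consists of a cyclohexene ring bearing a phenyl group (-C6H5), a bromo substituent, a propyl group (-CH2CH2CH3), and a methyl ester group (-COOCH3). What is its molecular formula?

C17H21BrO2

Atom tally by fragment:
  cyclohexene ring core → C:6 H:10
  (− 4 ring H displaced by substituents)
  + C6H5 → C:6 H:5
  + Br → Br:1
  + CH2CH2CH3 → C:3 H:7
  + COOCH3 → C:2 H:3 O:2
Element totals:
  C: 17
  H: 21
  Br: 1
  O: 2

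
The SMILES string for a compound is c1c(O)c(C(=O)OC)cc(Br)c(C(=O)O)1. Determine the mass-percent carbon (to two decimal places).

Atom tally by fragment:
  benzene ring core → C:6 H:6
  (− 4 ring H displaced by substituents)
  + OH → O:1 H:1
  + COOCH3 → C:2 H:3 O:2
  + Br → Br:1
  + COOH → C:1 H:1 O:2
Element totals:
  C: 9
  H: 7
  Br: 1
  O: 5
Molecular formula: C9H7BrO5.
Molar mass = 275.054 g/mol.
Mass from C: 9 × 12.011 = 108.099 g/mol.
%C = 108.099 / 275.054 × 100 = 39.30%.

39.30%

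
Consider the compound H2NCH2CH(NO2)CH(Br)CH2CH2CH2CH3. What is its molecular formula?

Atom tally by fragment:
  H2NCH2 → C:1 H:4 N:1
  CH(NO2) → C:1 H:1 N:1 O:2
  CH(Br) → C:1 H:1 Br:1
  CH2 → C:1 H:2
  CH2 → C:1 H:2
  CH2 → C:1 H:2
  CH3 → C:1 H:3
Element totals:
  C: 7
  H: 15
  Br: 1
  N: 2
  O: 2

C7H15BrN2O2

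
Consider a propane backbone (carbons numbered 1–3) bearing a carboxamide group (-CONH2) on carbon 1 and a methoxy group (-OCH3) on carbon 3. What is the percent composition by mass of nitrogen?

Atom tally by fragment:
  H2NOCCH2 → C:2 H:4 O:1 N:1
  CH2 → C:1 H:2
  CH2OCH3 → C:2 H:5 O:1
Element totals:
  C: 5
  H: 11
  N: 1
  O: 2
Molecular formula: C5H11NO2.
Molar mass = 117.148 g/mol.
Mass from N: 1 × 14.007 = 14.007 g/mol.
%N = 14.007 / 117.148 × 100 = 11.96%.

11.96%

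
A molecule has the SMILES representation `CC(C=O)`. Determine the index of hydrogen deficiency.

Atom tally by fragment:
  CH3 → C:1 H:3
  CH2CHO → C:2 H:3 O:1
Element totals:
  C: 3
  H: 6
  O: 1
Molecular formula: C3H6O.
DoU = (2C + 2 + N − H − X) / 2 = (2·3 + 2 + 0 − 6 − 0) / 2 = 1.

1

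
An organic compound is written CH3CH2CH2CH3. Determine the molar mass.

Atom tally by fragment:
  CH3 → C:1 H:3
  CH2 → C:1 H:2
  CH2 → C:1 H:2
  CH3 → C:1 H:3
Element totals:
  C: 4
  H: 10
Molecular formula: C4H10.
  M = 4(12.011) + 10(1.008)
    = 48.044 + 10.080 = 58.124

58.12 g/mol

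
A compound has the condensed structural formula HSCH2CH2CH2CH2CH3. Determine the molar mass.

Atom tally by fragment:
  HSCH2 → C:1 H:3 S:1
  CH2 → C:1 H:2
  CH2 → C:1 H:2
  CH2 → C:1 H:2
  CH3 → C:1 H:3
Element totals:
  C: 5
  H: 12
  S: 1
Molecular formula: C5H12S.
  M = 5(12.011) + 12(1.008) + 32.06
    = 60.055 + 12.096 + 32.060 = 104.211

104.21 g/mol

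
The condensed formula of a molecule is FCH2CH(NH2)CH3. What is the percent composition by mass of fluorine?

Element totals:
  C: 3
  H: 8
  F: 1
  N: 1
Molecular formula: C3H8FN.
Molar mass = 77.102 g/mol.
Mass from F: 1 × 18.998 = 18.998 g/mol.
%F = 18.998 / 77.102 × 100 = 24.64%.

24.64%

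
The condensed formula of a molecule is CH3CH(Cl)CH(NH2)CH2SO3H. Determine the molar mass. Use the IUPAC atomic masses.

Atom tally by fragment:
  CH3 → C:1 H:3
  CH(Cl) → C:1 H:1 Cl:1
  CH(NH2) → C:1 H:3 N:1
  CH2SO3H → C:1 H:3 S:1 O:3
Element totals:
  C: 4
  H: 10
  Cl: 1
  N: 1
  O: 3
  S: 1
Molecular formula: C4H10ClNO3S.
  M = 4(12.011) + 10(1.008) + 35.45 + 14.007 + 3(15.999) + 32.06
    = 48.044 + 10.080 + 35.450 + 14.007 + 47.997 + 32.060 = 187.638

187.64 g/mol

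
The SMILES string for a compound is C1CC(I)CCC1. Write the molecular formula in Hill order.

C6H11I

Atom tally by fragment:
  cyclohexane ring core → C:6 H:12
  (− 1 ring H displaced by substituents)
  + I → I:1
Element totals:
  C: 6
  H: 11
  I: 1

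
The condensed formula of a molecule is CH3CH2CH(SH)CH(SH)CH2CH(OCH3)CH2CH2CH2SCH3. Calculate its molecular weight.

Atom tally by fragment:
  CH3 → C:1 H:3
  CH2 → C:1 H:2
  CH(SH) → C:1 H:2 S:1
  CH(SH) → C:1 H:2 S:1
  CH2 → C:1 H:2
  CH(OCH3) → C:2 H:4 O:1
  CH2 → C:1 H:2
  CH2 → C:1 H:2
  CH2SCH3 → C:2 H:5 S:1
Element totals:
  C: 11
  H: 24
  O: 1
  S: 3
Molecular formula: C11H24OS3.
  M = 11(12.011) + 24(1.008) + 15.999 + 3(32.06)
    = 132.121 + 24.192 + 15.999 + 96.180 = 268.492

268.49 g/mol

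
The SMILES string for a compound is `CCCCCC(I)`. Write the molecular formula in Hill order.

Atom tally by fragment:
  CH3 → C:1 H:3
  CH2 → C:1 H:2
  CH2 → C:1 H:2
  CH2 → C:1 H:2
  CH2 → C:1 H:2
  CH2I → C:1 H:2 I:1
Element totals:
  C: 6
  H: 13
  I: 1

C6H13I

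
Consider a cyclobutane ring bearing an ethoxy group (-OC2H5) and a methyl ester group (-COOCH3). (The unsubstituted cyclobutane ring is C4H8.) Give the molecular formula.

Atom tally by fragment:
  cyclobutane ring core → C:4 H:8
  (− 2 ring H displaced by substituents)
  + OC2H5 → C:2 H:5 O:1
  + COOCH3 → C:2 H:3 O:2
Element totals:
  C: 8
  H: 14
  O: 3

C8H14O3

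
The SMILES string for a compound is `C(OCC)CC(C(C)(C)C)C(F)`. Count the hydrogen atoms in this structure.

Atom tally by fragment:
  C2H5OCH2 → C:3 H:7 O:1
  CH2 → C:1 H:2
  CH(C(CH3)3) → C:5 H:10
  CH2F → C:1 H:2 F:1
Element totals:
  C: 10
  H: 21
  F: 1
  O: 1

21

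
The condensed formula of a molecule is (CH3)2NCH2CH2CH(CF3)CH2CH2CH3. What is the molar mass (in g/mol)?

197.24 g/mol

Element totals:
  C: 9
  H: 18
  F: 3
  N: 1
Molecular formula: C9H18F3N.
  M = 9(12.011) + 18(1.008) + 3(18.998) + 14.007
    = 108.099 + 18.144 + 56.994 + 14.007 = 197.244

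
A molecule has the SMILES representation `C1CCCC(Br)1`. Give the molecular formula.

Atom tally by fragment:
  cyclopentane ring core → C:5 H:10
  (− 1 ring H displaced by substituents)
  + Br → Br:1
Element totals:
  C: 5
  H: 9
  Br: 1

C5H9Br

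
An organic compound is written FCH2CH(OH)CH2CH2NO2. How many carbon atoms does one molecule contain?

Atom tally by fragment:
  FCH2 → C:1 H:2 F:1
  CH(OH) → C:1 H:2 O:1
  CH2 → C:1 H:2
  CH2NO2 → C:1 H:2 N:1 O:2
Element totals:
  C: 4
  H: 8
  F: 1
  N: 1
  O: 3

4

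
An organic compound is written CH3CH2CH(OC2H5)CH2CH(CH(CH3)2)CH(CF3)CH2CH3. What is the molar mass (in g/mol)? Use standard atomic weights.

268.36 g/mol

Element totals:
  C: 14
  H: 27
  F: 3
  O: 1
Molecular formula: C14H27F3O.
  M = 14(12.011) + 27(1.008) + 3(18.998) + 15.999
    = 168.154 + 27.216 + 56.994 + 15.999 = 268.363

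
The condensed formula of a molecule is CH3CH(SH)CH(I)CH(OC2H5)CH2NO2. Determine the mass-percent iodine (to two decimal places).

39.76%

Atom tally by fragment:
  CH3 → C:1 H:3
  CH(SH) → C:1 H:2 S:1
  CH(I) → C:1 H:1 I:1
  CH(OC2H5) → C:3 H:6 O:1
  CH2NO2 → C:1 H:2 N:1 O:2
Element totals:
  C: 7
  H: 14
  I: 1
  N: 1
  O: 3
  S: 1
Molecular formula: C7H14INO3S.
Molar mass = 319.157 g/mol.
Mass from I: 1 × 126.904 = 126.904 g/mol.
%I = 126.904 / 319.157 × 100 = 39.76%.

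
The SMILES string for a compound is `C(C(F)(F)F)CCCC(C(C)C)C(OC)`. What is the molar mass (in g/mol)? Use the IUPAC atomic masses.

Atom tally by fragment:
  F3CCH2 → C:2 H:2 F:3
  CH2 → C:1 H:2
  CH2 → C:1 H:2
  CH2 → C:1 H:2
  CH(CH(CH3)2) → C:4 H:8
  CH2OCH3 → C:2 H:5 O:1
Element totals:
  C: 11
  H: 21
  F: 3
  O: 1
Molecular formula: C11H21F3O.
  M = 11(12.011) + 21(1.008) + 3(18.998) + 15.999
    = 132.121 + 21.168 + 56.994 + 15.999 = 226.282

226.28 g/mol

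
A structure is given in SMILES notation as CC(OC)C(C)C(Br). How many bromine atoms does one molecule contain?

Atom tally by fragment:
  CH3 → C:1 H:3
  CH(OCH3) → C:2 H:4 O:1
  CH(CH3) → C:2 H:4
  CH2Br → C:1 H:2 Br:1
Element totals:
  C: 6
  H: 13
  Br: 1
  O: 1

1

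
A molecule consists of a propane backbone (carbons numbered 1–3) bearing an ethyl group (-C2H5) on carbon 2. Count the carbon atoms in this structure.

5

Atom tally by fragment:
  CH3 → C:1 H:3
  CH(C2H5) → C:3 H:6
  CH3 → C:1 H:3
Element totals:
  C: 5
  H: 12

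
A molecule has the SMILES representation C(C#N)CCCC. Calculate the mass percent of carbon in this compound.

74.17%

Atom tally by fragment:
  NCCH2 → C:2 H:2 N:1
  CH2 → C:1 H:2
  CH2 → C:1 H:2
  CH2 → C:1 H:2
  CH3 → C:1 H:3
Element totals:
  C: 6
  H: 11
  N: 1
Molecular formula: C6H11N.
Molar mass = 97.161 g/mol.
Mass from C: 6 × 12.011 = 72.066 g/mol.
%C = 72.066 / 97.161 × 100 = 74.17%.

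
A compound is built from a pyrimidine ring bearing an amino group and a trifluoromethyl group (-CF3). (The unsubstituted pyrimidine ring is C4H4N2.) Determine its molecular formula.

C5H4F3N3

Atom tally by fragment:
  pyrimidine ring core → C:4 H:4 N:2
  (− 2 ring H displaced by substituents)
  + NH2 → N:1 H:2
  + CF3 → C:1 F:3
Element totals:
  C: 5
  H: 4
  F: 3
  N: 3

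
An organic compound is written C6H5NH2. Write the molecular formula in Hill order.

Element totals:
  C: 6
  H: 7
  N: 1

C6H7N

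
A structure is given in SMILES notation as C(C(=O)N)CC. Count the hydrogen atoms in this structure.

Atom tally by fragment:
  H2NOCCH2 → C:2 H:4 O:1 N:1
  CH2 → C:1 H:2
  CH3 → C:1 H:3
Element totals:
  C: 4
  H: 9
  N: 1
  O: 1

9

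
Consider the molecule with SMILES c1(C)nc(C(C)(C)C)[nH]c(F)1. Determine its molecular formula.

Atom tally by fragment:
  imidazole ring core → C:3 H:4 N:2
  (− 3 ring H displaced by substituents)
  + CH3 → C:1 H:3
  + C(CH3)3 → C:4 H:9
  + F → F:1
Element totals:
  C: 8
  H: 13
  F: 1
  N: 2

C8H13FN2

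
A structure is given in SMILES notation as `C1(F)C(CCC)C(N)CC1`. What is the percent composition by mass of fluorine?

13.08%

Atom tally by fragment:
  cyclopentane ring core → C:5 H:10
  (− 3 ring H displaced by substituents)
  + F → F:1
  + CH2CH2CH3 → C:3 H:7
  + NH2 → N:1 H:2
Element totals:
  C: 8
  H: 16
  F: 1
  N: 1
Molecular formula: C8H16FN.
Molar mass = 145.221 g/mol.
Mass from F: 1 × 18.998 = 18.998 g/mol.
%F = 18.998 / 145.221 × 100 = 13.08%.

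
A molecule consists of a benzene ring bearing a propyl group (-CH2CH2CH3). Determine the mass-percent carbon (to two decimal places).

89.94%

Atom tally by fragment:
  benzene ring core → C:6 H:6
  (− 1 ring H displaced by substituents)
  + CH2CH2CH3 → C:3 H:7
Element totals:
  C: 9
  H: 12
Molecular formula: C9H12.
Molar mass = 120.195 g/mol.
Mass from C: 9 × 12.011 = 108.099 g/mol.
%C = 108.099 / 120.195 × 100 = 89.94%.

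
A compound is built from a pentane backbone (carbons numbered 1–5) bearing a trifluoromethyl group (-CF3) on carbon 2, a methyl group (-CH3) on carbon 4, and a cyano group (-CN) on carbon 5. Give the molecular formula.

C8H12F3N

Atom tally by fragment:
  CH3 → C:1 H:3
  CH(CF3) → C:2 H:1 F:3
  CH2 → C:1 H:2
  CH(CH3) → C:2 H:4
  CH2CN → C:2 H:2 N:1
Element totals:
  C: 8
  H: 12
  F: 3
  N: 1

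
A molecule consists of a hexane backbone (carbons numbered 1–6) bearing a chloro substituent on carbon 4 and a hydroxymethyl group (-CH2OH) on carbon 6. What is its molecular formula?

C7H15ClO

Atom tally by fragment:
  CH3 → C:1 H:3
  CH2 → C:1 H:2
  CH2 → C:1 H:2
  CH(Cl) → C:1 H:1 Cl:1
  CH2 → C:1 H:2
  CH2CH2OH → C:2 H:5 O:1
Element totals:
  C: 7
  H: 15
  Cl: 1
  O: 1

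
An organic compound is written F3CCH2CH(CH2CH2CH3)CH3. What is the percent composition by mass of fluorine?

36.97%

Element totals:
  C: 7
  H: 13
  F: 3
Molecular formula: C7H13F3.
Molar mass = 154.175 g/mol.
Mass from F: 3 × 18.998 = 56.994 g/mol.
%F = 56.994 / 154.175 × 100 = 36.97%.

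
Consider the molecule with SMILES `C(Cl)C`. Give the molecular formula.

Atom tally by fragment:
  ClCH2 → C:1 H:2 Cl:1
  CH3 → C:1 H:3
Element totals:
  C: 2
  H: 5
  Cl: 1

C2H5Cl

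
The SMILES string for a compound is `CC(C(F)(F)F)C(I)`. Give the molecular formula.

Atom tally by fragment:
  CH3 → C:1 H:3
  CH(CF3) → C:2 H:1 F:3
  CH2I → C:1 H:2 I:1
Element totals:
  C: 4
  H: 6
  F: 3
  I: 1

C4H6F3I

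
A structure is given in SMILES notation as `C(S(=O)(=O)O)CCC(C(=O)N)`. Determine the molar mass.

181.21 g/mol

Atom tally by fragment:
  HO3SCH2 → C:1 H:3 S:1 O:3
  CH2 → C:1 H:2
  CH2 → C:1 H:2
  CH2CONH2 → C:2 H:4 O:1 N:1
Element totals:
  C: 5
  H: 11
  N: 1
  O: 4
  S: 1
Molecular formula: C5H11NO4S.
  M = 5(12.011) + 11(1.008) + 14.007 + 4(15.999) + 32.06
    = 60.055 + 11.088 + 14.007 + 63.996 + 32.060 = 181.206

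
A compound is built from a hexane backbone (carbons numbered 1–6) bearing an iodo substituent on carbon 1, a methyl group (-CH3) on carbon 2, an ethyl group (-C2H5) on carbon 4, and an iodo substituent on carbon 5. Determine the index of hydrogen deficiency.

Atom tally by fragment:
  ICH2 → C:1 H:2 I:1
  CH(CH3) → C:2 H:4
  CH2 → C:1 H:2
  CH(C2H5) → C:3 H:6
  CH(I) → C:1 H:1 I:1
  CH3 → C:1 H:3
Element totals:
  C: 9
  H: 18
  I: 2
Molecular formula: C9H18I2.
DoU = (2C + 2 + N − H − X) / 2 = (2·9 + 2 + 0 − 18 − 2) / 2 = 0.

0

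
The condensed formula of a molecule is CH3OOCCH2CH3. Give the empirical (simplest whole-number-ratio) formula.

C2H4O

Element totals:
  C: 4
  H: 8
  O: 2
Molecular formula: C4H8O2.
gcd of subscripts = 2; dividing each by 2:
  C: 4/2 = 2
  H: 8/2 = 4
  O: 2/2 = 1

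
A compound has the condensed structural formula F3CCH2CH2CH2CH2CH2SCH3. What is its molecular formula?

Atom tally by fragment:
  F3CCH2 → C:2 H:2 F:3
  CH2 → C:1 H:2
  CH2 → C:1 H:2
  CH2 → C:1 H:2
  CH2SCH3 → C:2 H:5 S:1
Element totals:
  C: 7
  H: 13
  F: 3
  S: 1

C7H13F3S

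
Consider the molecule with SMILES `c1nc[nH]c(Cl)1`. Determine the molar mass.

102.52 g/mol

Atom tally by fragment:
  imidazole ring core → C:3 H:4 N:2
  (− 1 ring H displaced by substituents)
  + Cl → Cl:1
Element totals:
  C: 3
  H: 3
  Cl: 1
  N: 2
Molecular formula: C3H3ClN2.
  M = 3(12.011) + 3(1.008) + 35.45 + 2(14.007)
    = 36.033 + 3.024 + 35.450 + 28.014 = 102.521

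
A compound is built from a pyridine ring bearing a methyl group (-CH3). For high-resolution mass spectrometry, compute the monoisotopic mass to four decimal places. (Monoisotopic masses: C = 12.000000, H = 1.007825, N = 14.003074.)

93.0578

Atom tally by fragment:
  pyridine ring core → C:5 H:5 N:1
  (− 1 ring H displaced by substituents)
  + CH3 → C:1 H:3
Element totals:
  C: 6
  H: 7
  N: 1
Molecular formula: C6H7N.
  M = 6(12.0) + 7(1.007825) + 14.003074
    = 72.000000 + 7.054775 + 14.003074 = 93.057849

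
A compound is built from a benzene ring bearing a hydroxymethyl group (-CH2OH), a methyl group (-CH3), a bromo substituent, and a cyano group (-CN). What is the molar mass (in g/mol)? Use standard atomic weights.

Atom tally by fragment:
  benzene ring core → C:6 H:6
  (− 4 ring H displaced by substituents)
  + CH2OH → C:1 H:3 O:1
  + CH3 → C:1 H:3
  + Br → Br:1
  + CN → C:1 N:1
Element totals:
  C: 9
  H: 8
  Br: 1
  N: 1
  O: 1
Molecular formula: C9H8BrNO.
  M = 9(12.011) + 8(1.008) + 79.904 + 14.007 + 15.999
    = 108.099 + 8.064 + 79.904 + 14.007 + 15.999 = 226.073

226.07 g/mol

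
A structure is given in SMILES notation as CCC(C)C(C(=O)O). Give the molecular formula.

C6H12O2

Atom tally by fragment:
  CH3 → C:1 H:3
  CH2 → C:1 H:2
  CH(CH3) → C:2 H:4
  CH2COOH → C:2 H:3 O:2
Element totals:
  C: 6
  H: 12
  O: 2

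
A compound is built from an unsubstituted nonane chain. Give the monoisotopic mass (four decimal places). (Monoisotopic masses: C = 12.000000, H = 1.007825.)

128.1565

Atom tally by fragment:
  CH3 → C:1 H:3
  CH2 → C:1 H:2
  CH2 → C:1 H:2
  CH2 → C:1 H:2
  CH2 → C:1 H:2
  CH2 → C:1 H:2
  CH2 → C:1 H:2
  CH2 → C:1 H:2
  CH3 → C:1 H:3
Element totals:
  C: 9
  H: 20
Molecular formula: C9H20.
  M = 9(12.0) + 20(1.007825)
    = 108.000000 + 20.156500 = 128.156500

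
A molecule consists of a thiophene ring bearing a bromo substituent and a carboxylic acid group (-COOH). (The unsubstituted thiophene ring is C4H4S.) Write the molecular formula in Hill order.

Atom tally by fragment:
  thiophene ring core → C:4 H:4 S:1
  (− 2 ring H displaced by substituents)
  + Br → Br:1
  + COOH → C:1 H:1 O:2
Element totals:
  C: 5
  H: 3
  Br: 1
  O: 2
  S: 1

C5H3BrO2S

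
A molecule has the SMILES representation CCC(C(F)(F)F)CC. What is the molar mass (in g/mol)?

Atom tally by fragment:
  CH3 → C:1 H:3
  CH2 → C:1 H:2
  CH(CF3) → C:2 H:1 F:3
  CH2 → C:1 H:2
  CH3 → C:1 H:3
Element totals:
  C: 6
  H: 11
  F: 3
Molecular formula: C6H11F3.
  M = 6(12.011) + 11(1.008) + 3(18.998)
    = 72.066 + 11.088 + 56.994 = 140.148

140.15 g/mol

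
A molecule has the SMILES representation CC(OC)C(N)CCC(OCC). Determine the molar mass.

Atom tally by fragment:
  CH3 → C:1 H:3
  CH(OCH3) → C:2 H:4 O:1
  CH(NH2) → C:1 H:3 N:1
  CH2 → C:1 H:2
  CH2 → C:1 H:2
  CH2OC2H5 → C:3 H:7 O:1
Element totals:
  C: 9
  H: 21
  N: 1
  O: 2
Molecular formula: C9H21NO2.
  M = 9(12.011) + 21(1.008) + 14.007 + 2(15.999)
    = 108.099 + 21.168 + 14.007 + 31.998 = 175.272

175.27 g/mol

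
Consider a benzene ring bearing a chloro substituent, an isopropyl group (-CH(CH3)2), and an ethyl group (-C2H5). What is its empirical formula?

C11H15Cl

Atom tally by fragment:
  benzene ring core → C:6 H:6
  (− 3 ring H displaced by substituents)
  + Cl → Cl:1
  + CH(CH3)2 → C:3 H:7
  + C2H5 → C:2 H:5
Element totals:
  C: 11
  H: 15
  Cl: 1
Molecular formula: C11H15Cl.
gcd of subscripts (11, 1, 15) = 1, so the empirical formula equals the molecular formula.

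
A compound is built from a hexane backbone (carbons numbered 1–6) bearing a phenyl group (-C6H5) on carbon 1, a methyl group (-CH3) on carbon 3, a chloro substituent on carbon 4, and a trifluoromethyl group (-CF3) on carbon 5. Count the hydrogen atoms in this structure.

18

Atom tally by fragment:
  C6H5CH2 → C:7 H:7
  CH2 → C:1 H:2
  CH(CH3) → C:2 H:4
  CH(Cl) → C:1 H:1 Cl:1
  CH(CF3) → C:2 H:1 F:3
  CH3 → C:1 H:3
Element totals:
  C: 14
  H: 18
  Cl: 1
  F: 3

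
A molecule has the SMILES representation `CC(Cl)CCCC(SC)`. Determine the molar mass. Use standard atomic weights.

166.71 g/mol

Atom tally by fragment:
  CH3 → C:1 H:3
  CH(Cl) → C:1 H:1 Cl:1
  CH2 → C:1 H:2
  CH2 → C:1 H:2
  CH2 → C:1 H:2
  CH2SCH3 → C:2 H:5 S:1
Element totals:
  C: 7
  H: 15
  Cl: 1
  S: 1
Molecular formula: C7H15ClS.
  M = 7(12.011) + 15(1.008) + 35.45 + 32.06
    = 84.077 + 15.120 + 35.450 + 32.060 = 166.707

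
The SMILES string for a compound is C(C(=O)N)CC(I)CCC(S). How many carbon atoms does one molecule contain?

7

Atom tally by fragment:
  H2NOCCH2 → C:2 H:4 O:1 N:1
  CH2 → C:1 H:2
  CH(I) → C:1 H:1 I:1
  CH2 → C:1 H:2
  CH2 → C:1 H:2
  CH2SH → C:1 H:3 S:1
Element totals:
  C: 7
  H: 14
  I: 1
  N: 1
  O: 1
  S: 1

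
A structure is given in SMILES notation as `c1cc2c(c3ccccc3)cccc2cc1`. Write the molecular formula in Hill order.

C16H12

Atom tally by fragment:
  naphthalene ring system core → C:10 H:8
  (− 1 ring H displaced by substituents)
  + C6H5 → C:6 H:5
Element totals:
  C: 16
  H: 12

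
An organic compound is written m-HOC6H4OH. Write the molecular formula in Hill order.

Atom tally by fragment:
  benzene ring core → C:6 H:6
  (− 2 ring H displaced by substituents)
  + OH → O:1 H:1
  + OH → O:1 H:1
Element totals:
  C: 6
  H: 6
  O: 2

C6H6O2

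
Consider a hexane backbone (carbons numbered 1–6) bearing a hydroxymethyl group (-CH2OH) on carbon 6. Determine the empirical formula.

C7H16O

Atom tally by fragment:
  CH3 → C:1 H:3
  CH2 → C:1 H:2
  CH2 → C:1 H:2
  CH2 → C:1 H:2
  CH2 → C:1 H:2
  CH2CH2OH → C:2 H:5 O:1
Element totals:
  C: 7
  H: 16
  O: 1
Molecular formula: C7H16O.
gcd of subscripts (7, 16, 1) = 1, so the empirical formula equals the molecular formula.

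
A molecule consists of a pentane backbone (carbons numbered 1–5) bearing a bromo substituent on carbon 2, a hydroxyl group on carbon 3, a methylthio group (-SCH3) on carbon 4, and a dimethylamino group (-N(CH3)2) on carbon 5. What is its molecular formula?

Atom tally by fragment:
  CH3 → C:1 H:3
  CH(Br) → C:1 H:1 Br:1
  CH(OH) → C:1 H:2 O:1
  CH(SCH3) → C:2 H:4 S:1
  CH2N(CH3)2 → C:3 H:8 N:1
Element totals:
  C: 8
  H: 18
  Br: 1
  N: 1
  O: 1
  S: 1

C8H18BrNOS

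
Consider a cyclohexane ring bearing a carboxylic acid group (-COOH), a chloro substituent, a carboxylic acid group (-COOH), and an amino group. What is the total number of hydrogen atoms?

Atom tally by fragment:
  cyclohexane ring core → C:6 H:12
  (− 4 ring H displaced by substituents)
  + COOH → C:1 H:1 O:2
  + Cl → Cl:1
  + COOH → C:1 H:1 O:2
  + NH2 → N:1 H:2
Element totals:
  C: 8
  H: 12
  Cl: 1
  N: 1
  O: 4

12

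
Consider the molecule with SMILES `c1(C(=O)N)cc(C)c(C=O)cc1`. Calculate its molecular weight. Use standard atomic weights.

163.18 g/mol

Atom tally by fragment:
  benzene ring core → C:6 H:6
  (− 3 ring H displaced by substituents)
  + CONH2 → C:1 H:2 O:1 N:1
  + CH3 → C:1 H:3
  + CHO → C:1 H:1 O:1
Element totals:
  C: 9
  H: 9
  N: 1
  O: 2
Molecular formula: C9H9NO2.
  M = 9(12.011) + 9(1.008) + 14.007 + 2(15.999)
    = 108.099 + 9.072 + 14.007 + 31.998 = 163.176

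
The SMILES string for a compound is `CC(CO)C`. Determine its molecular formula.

C4H10O

Atom tally by fragment:
  CH3 → C:1 H:3
  CH(CH2OH) → C:2 H:4 O:1
  CH3 → C:1 H:3
Element totals:
  C: 4
  H: 10
  O: 1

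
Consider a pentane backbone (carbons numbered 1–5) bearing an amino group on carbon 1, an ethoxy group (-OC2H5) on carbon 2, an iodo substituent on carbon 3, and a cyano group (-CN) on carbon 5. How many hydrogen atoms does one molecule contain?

Atom tally by fragment:
  H2NCH2 → C:1 H:4 N:1
  CH(OC2H5) → C:3 H:6 O:1
  CH(I) → C:1 H:1 I:1
  CH2 → C:1 H:2
  CH2CN → C:2 H:2 N:1
Element totals:
  C: 8
  H: 15
  I: 1
  N: 2
  O: 1

15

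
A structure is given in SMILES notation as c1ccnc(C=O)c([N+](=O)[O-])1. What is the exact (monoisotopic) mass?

152.0222

Atom tally by fragment:
  pyridine ring core → C:5 H:5 N:1
  (− 2 ring H displaced by substituents)
  + CHO → C:1 H:1 O:1
  + NO2 → N:1 O:2
Element totals:
  C: 6
  H: 4
  N: 2
  O: 3
Molecular formula: C6H4N2O3.
  M = 6(12.0) + 4(1.007825) + 2(14.003074) + 3(15.994915)
    = 72.000000 + 4.031300 + 28.006148 + 47.984745 = 152.022193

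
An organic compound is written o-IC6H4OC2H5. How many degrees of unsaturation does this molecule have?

Element totals:
  C: 8
  H: 9
  I: 1
  O: 1
Molecular formula: C8H9IO.
DoU = (2C + 2 + N − H − X) / 2 = (2·8 + 2 + 0 − 9 − 1) / 2 = 4.

4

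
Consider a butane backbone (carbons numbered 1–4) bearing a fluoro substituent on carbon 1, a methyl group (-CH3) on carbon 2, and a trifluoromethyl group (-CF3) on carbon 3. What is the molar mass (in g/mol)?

158.14 g/mol

Atom tally by fragment:
  FCH2 → C:1 H:2 F:1
  CH(CH3) → C:2 H:4
  CH(CF3) → C:2 H:1 F:3
  CH3 → C:1 H:3
Element totals:
  C: 6
  H: 10
  F: 4
Molecular formula: C6H10F4.
  M = 6(12.011) + 10(1.008) + 4(18.998)
    = 72.066 + 10.080 + 75.992 = 158.138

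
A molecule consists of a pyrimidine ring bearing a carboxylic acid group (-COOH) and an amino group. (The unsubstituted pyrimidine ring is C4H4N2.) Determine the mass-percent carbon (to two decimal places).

43.17%

Atom tally by fragment:
  pyrimidine ring core → C:4 H:4 N:2
  (− 2 ring H displaced by substituents)
  + COOH → C:1 H:1 O:2
  + NH2 → N:1 H:2
Element totals:
  C: 5
  H: 5
  N: 3
  O: 2
Molecular formula: C5H5N3O2.
Molar mass = 139.114 g/mol.
Mass from C: 5 × 12.011 = 60.055 g/mol.
%C = 60.055 / 139.114 × 100 = 43.17%.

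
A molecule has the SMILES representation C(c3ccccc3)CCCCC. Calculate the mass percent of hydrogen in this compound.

11.18%

Atom tally by fragment:
  C6H5CH2 → C:7 H:7
  CH2 → C:1 H:2
  CH2 → C:1 H:2
  CH2 → C:1 H:2
  CH2 → C:1 H:2
  CH3 → C:1 H:3
Element totals:
  C: 12
  H: 18
Molecular formula: C12H18.
Molar mass = 162.276 g/mol.
Mass from H: 18 × 1.008 = 18.144 g/mol.
%H = 18.144 / 162.276 × 100 = 11.18%.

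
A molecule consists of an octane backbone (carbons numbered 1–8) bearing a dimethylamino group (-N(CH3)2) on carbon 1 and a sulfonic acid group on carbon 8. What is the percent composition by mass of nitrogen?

Atom tally by fragment:
  (CH3)2NCH2 → C:3 H:8 N:1
  CH2 → C:1 H:2
  CH2 → C:1 H:2
  CH2 → C:1 H:2
  CH2 → C:1 H:2
  CH2 → C:1 H:2
  CH2 → C:1 H:2
  CH2SO3H → C:1 H:3 S:1 O:3
Element totals:
  C: 10
  H: 23
  N: 1
  O: 3
  S: 1
Molecular formula: C10H23NO3S.
Molar mass = 237.358 g/mol.
Mass from N: 1 × 14.007 = 14.007 g/mol.
%N = 14.007 / 237.358 × 100 = 5.90%.

5.90%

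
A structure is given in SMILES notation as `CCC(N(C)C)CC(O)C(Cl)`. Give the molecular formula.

Atom tally by fragment:
  CH3 → C:1 H:3
  CH2 → C:1 H:2
  CH(N(CH3)2) → C:3 H:7 N:1
  CH2 → C:1 H:2
  CH(OH) → C:1 H:2 O:1
  CH2Cl → C:1 H:2 Cl:1
Element totals:
  C: 8
  H: 18
  Cl: 1
  N: 1
  O: 1

C8H18ClNO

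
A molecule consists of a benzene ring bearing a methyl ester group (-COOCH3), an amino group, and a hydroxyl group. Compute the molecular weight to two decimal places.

167.16 g/mol

Atom tally by fragment:
  benzene ring core → C:6 H:6
  (− 3 ring H displaced by substituents)
  + COOCH3 → C:2 H:3 O:2
  + NH2 → N:1 H:2
  + OH → O:1 H:1
Element totals:
  C: 8
  H: 9
  N: 1
  O: 3
Molecular formula: C8H9NO3.
  M = 8(12.011) + 9(1.008) + 14.007 + 3(15.999)
    = 96.088 + 9.072 + 14.007 + 47.997 = 167.164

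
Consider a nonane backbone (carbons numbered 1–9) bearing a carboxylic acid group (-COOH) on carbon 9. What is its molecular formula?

Atom tally by fragment:
  CH3 → C:1 H:3
  CH2 → C:1 H:2
  CH2 → C:1 H:2
  CH2 → C:1 H:2
  CH2 → C:1 H:2
  CH2 → C:1 H:2
  CH2 → C:1 H:2
  CH2 → C:1 H:2
  CH2COOH → C:2 H:3 O:2
Element totals:
  C: 10
  H: 20
  O: 2

C10H20O2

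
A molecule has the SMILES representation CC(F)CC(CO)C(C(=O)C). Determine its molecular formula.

Atom tally by fragment:
  CH3 → C:1 H:3
  CH(F) → C:1 H:1 F:1
  CH2 → C:1 H:2
  CH(CH2OH) → C:2 H:4 O:1
  CH2COCH3 → C:3 H:5 O:1
Element totals:
  C: 8
  H: 15
  F: 1
  O: 2

C8H15FO2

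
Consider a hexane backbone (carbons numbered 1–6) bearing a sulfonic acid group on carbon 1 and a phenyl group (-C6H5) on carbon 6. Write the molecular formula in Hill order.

Atom tally by fragment:
  HO3SCH2 → C:1 H:3 S:1 O:3
  CH2 → C:1 H:2
  CH2 → C:1 H:2
  CH2 → C:1 H:2
  CH2 → C:1 H:2
  CH2C6H5 → C:7 H:7
Element totals:
  C: 12
  H: 18
  O: 3
  S: 1

C12H18O3S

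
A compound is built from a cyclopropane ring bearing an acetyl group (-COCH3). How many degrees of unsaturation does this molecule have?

Atom tally by fragment:
  cyclopropane ring core → C:3 H:6
  (− 1 ring H displaced by substituents)
  + COCH3 → C:2 H:3 O:1
Element totals:
  C: 5
  H: 8
  O: 1
Molecular formula: C5H8O.
DoU = (2C + 2 + N − H − X) / 2 = (2·5 + 2 + 0 − 8 − 0) / 2 = 2.

2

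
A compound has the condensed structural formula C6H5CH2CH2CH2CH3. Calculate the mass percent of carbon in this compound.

89.49%

Element totals:
  C: 10
  H: 14
Molecular formula: C10H14.
Molar mass = 134.222 g/mol.
Mass from C: 10 × 12.011 = 120.110 g/mol.
%C = 120.110 / 134.222 × 100 = 89.49%.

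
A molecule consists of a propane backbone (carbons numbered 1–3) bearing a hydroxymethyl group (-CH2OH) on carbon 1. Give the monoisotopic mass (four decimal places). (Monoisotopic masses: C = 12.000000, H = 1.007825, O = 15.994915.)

74.0732

Atom tally by fragment:
  HOCH2CH2 → C:2 H:5 O:1
  CH2 → C:1 H:2
  CH3 → C:1 H:3
Element totals:
  C: 4
  H: 10
  O: 1
Molecular formula: C4H10O.
  M = 4(12.0) + 10(1.007825) + 15.994915
    = 48.000000 + 10.078250 + 15.994915 = 74.073165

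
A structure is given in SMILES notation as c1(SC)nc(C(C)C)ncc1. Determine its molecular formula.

C8H12N2S

Atom tally by fragment:
  pyrimidine ring core → C:4 H:4 N:2
  (− 2 ring H displaced by substituents)
  + SCH3 → C:1 H:3 S:1
  + CH(CH3)2 → C:3 H:7
Element totals:
  C: 8
  H: 12
  N: 2
  S: 1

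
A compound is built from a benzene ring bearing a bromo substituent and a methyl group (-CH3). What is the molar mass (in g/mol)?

Atom tally by fragment:
  benzene ring core → C:6 H:6
  (− 2 ring H displaced by substituents)
  + Br → Br:1
  + CH3 → C:1 H:3
Element totals:
  C: 7
  H: 7
  Br: 1
Molecular formula: C7H7Br.
  M = 7(12.011) + 7(1.008) + 79.904
    = 84.077 + 7.056 + 79.904 = 171.037

171.04 g/mol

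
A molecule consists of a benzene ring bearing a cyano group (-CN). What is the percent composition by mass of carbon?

Atom tally by fragment:
  benzene ring core → C:6 H:6
  (− 1 ring H displaced by substituents)
  + CN → C:1 N:1
Element totals:
  C: 7
  H: 5
  N: 1
Molecular formula: C7H5N.
Molar mass = 103.124 g/mol.
Mass from C: 7 × 12.011 = 84.077 g/mol.
%C = 84.077 / 103.124 × 100 = 81.53%.

81.53%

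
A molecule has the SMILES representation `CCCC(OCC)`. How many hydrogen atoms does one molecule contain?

14

Atom tally by fragment:
  CH3 → C:1 H:3
  CH2 → C:1 H:2
  CH2 → C:1 H:2
  CH2OC2H5 → C:3 H:7 O:1
Element totals:
  C: 6
  H: 14
  O: 1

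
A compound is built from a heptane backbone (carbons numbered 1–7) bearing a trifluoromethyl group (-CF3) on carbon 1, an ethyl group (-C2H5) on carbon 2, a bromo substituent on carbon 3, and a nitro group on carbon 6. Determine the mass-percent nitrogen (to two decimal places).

4.38%

Atom tally by fragment:
  F3CCH2 → C:2 H:2 F:3
  CH(C2H5) → C:3 H:6
  CH(Br) → C:1 H:1 Br:1
  CH2 → C:1 H:2
  CH2 → C:1 H:2
  CH(NO2) → C:1 H:1 N:1 O:2
  CH3 → C:1 H:3
Element totals:
  C: 10
  H: 17
  Br: 1
  F: 3
  N: 1
  O: 2
Molecular formula: C10H17BrF3NO2.
Molar mass = 320.149 g/mol.
Mass from N: 1 × 14.007 = 14.007 g/mol.
%N = 14.007 / 320.149 × 100 = 4.38%.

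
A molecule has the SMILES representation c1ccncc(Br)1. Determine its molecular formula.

Atom tally by fragment:
  pyridine ring core → C:5 H:5 N:1
  (− 1 ring H displaced by substituents)
  + Br → Br:1
Element totals:
  C: 5
  H: 4
  Br: 1
  N: 1

C5H4BrN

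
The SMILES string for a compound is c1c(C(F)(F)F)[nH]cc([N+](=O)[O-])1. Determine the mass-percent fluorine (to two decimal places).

31.65%

Atom tally by fragment:
  pyrrole ring core → C:4 H:5 N:1
  (− 2 ring H displaced by substituents)
  + CF3 → C:1 F:3
  + NO2 → N:1 O:2
Element totals:
  C: 5
  H: 3
  F: 3
  N: 2
  O: 2
Molecular formula: C5H3F3N2O2.
Molar mass = 180.085 g/mol.
Mass from F: 3 × 18.998 = 56.994 g/mol.
%F = 56.994 / 180.085 × 100 = 31.65%.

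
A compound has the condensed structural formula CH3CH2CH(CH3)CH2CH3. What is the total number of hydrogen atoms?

14

Atom tally by fragment:
  CH3 → C:1 H:3
  CH2 → C:1 H:2
  CH(CH3) → C:2 H:4
  CH2 → C:1 H:2
  CH3 → C:1 H:3
Element totals:
  C: 6
  H: 14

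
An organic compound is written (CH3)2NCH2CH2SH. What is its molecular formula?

Atom tally by fragment:
  (CH3)2NCH2 → C:3 H:8 N:1
  CH2SH → C:1 H:3 S:1
Element totals:
  C: 4
  H: 11
  N: 1
  S: 1

C4H11NS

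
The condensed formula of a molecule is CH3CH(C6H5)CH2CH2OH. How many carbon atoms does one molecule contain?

10

Atom tally by fragment:
  CH3 → C:1 H:3
  CH(C6H5) → C:7 H:6
  CH2CH2OH → C:2 H:5 O:1
Element totals:
  C: 10
  H: 14
  O: 1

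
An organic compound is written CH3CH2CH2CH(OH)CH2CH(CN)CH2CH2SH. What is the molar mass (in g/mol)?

Atom tally by fragment:
  CH3 → C:1 H:3
  CH2 → C:1 H:2
  CH2 → C:1 H:2
  CH(OH) → C:1 H:2 O:1
  CH2 → C:1 H:2
  CH(CN) → C:2 H:1 N:1
  CH2 → C:1 H:2
  CH2SH → C:1 H:3 S:1
Element totals:
  C: 9
  H: 17
  N: 1
  O: 1
  S: 1
Molecular formula: C9H17NOS.
  M = 9(12.011) + 17(1.008) + 14.007 + 15.999 + 32.06
    = 108.099 + 17.136 + 14.007 + 15.999 + 32.060 = 187.301

187.30 g/mol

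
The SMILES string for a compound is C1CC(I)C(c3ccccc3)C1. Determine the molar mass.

Atom tally by fragment:
  cyclopentane ring core → C:5 H:10
  (− 2 ring H displaced by substituents)
  + I → I:1
  + C6H5 → C:6 H:5
Element totals:
  C: 11
  H: 13
  I: 1
Molecular formula: C11H13I.
  M = 11(12.011) + 13(1.008) + 126.904
    = 132.121 + 13.104 + 126.904 = 272.129

272.13 g/mol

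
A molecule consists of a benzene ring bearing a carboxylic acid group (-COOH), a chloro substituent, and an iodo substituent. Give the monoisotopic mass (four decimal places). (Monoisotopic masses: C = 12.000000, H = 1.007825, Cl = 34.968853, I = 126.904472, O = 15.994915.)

Atom tally by fragment:
  benzene ring core → C:6 H:6
  (− 3 ring H displaced by substituents)
  + COOH → C:1 H:1 O:2
  + Cl → Cl:1
  + I → I:1
Element totals:
  C: 7
  H: 4
  Cl: 1
  I: 1
  O: 2
Molecular formula: C7H4ClIO2.
  M = 7(12.0) + 4(1.007825) + 34.968853 + 126.904472 + 2(15.994915)
    = 84.000000 + 4.031300 + 34.968853 + 126.904472 + 31.989830 = 281.894455

281.8945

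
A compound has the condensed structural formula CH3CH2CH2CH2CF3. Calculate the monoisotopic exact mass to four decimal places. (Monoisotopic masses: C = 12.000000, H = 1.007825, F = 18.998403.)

Atom tally by fragment:
  CH3 → C:1 H:3
  CH2 → C:1 H:2
  CH2 → C:1 H:2
  CH2CF3 → C:2 H:2 F:3
Element totals:
  C: 5
  H: 9
  F: 3
Molecular formula: C5H9F3.
  M = 5(12.0) + 9(1.007825) + 3(18.998403)
    = 60.000000 + 9.070425 + 56.995209 = 126.065634

126.0656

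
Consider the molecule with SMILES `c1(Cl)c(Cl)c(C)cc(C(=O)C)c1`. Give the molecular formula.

Atom tally by fragment:
  benzene ring core → C:6 H:6
  (− 4 ring H displaced by substituents)
  + Cl → Cl:1
  + Cl → Cl:1
  + CH3 → C:1 H:3
  + COCH3 → C:2 H:3 O:1
Element totals:
  C: 9
  H: 8
  Cl: 2
  O: 1

C9H8Cl2O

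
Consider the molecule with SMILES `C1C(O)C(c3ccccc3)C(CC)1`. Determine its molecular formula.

C12H16O

Atom tally by fragment:
  cyclobutane ring core → C:4 H:8
  (− 3 ring H displaced by substituents)
  + OH → O:1 H:1
  + C6H5 → C:6 H:5
  + C2H5 → C:2 H:5
Element totals:
  C: 12
  H: 16
  O: 1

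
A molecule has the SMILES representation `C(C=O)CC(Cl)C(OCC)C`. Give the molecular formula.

Atom tally by fragment:
  OHCCH2 → C:2 H:3 O:1
  CH2 → C:1 H:2
  CH(Cl) → C:1 H:1 Cl:1
  CH(OC2H5) → C:3 H:6 O:1
  CH3 → C:1 H:3
Element totals:
  C: 8
  H: 15
  Cl: 1
  O: 2

C8H15ClO2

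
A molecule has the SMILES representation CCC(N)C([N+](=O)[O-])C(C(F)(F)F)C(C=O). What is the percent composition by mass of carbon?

39.67%

Atom tally by fragment:
  CH3 → C:1 H:3
  CH2 → C:1 H:2
  CH(NH2) → C:1 H:3 N:1
  CH(NO2) → C:1 H:1 N:1 O:2
  CH(CF3) → C:2 H:1 F:3
  CH2CHO → C:2 H:3 O:1
Element totals:
  C: 8
  H: 13
  F: 3
  N: 2
  O: 3
Molecular formula: C8H13F3N2O3.
Molar mass = 242.197 g/mol.
Mass from C: 8 × 12.011 = 96.088 g/mol.
%C = 96.088 / 242.197 × 100 = 39.67%.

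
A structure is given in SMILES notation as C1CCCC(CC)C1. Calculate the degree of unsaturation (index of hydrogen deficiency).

Atom tally by fragment:
  cyclohexane ring core → C:6 H:12
  (− 1 ring H displaced by substituents)
  + C2H5 → C:2 H:5
Element totals:
  C: 8
  H: 16
Molecular formula: C8H16.
DoU = (2C + 2 + N − H − X) / 2 = (2·8 + 2 + 0 − 16 − 0) / 2 = 1.

1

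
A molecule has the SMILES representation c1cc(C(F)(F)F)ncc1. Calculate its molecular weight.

147.10 g/mol

Atom tally by fragment:
  pyridine ring core → C:5 H:5 N:1
  (− 1 ring H displaced by substituents)
  + CF3 → C:1 F:3
Element totals:
  C: 6
  H: 4
  F: 3
  N: 1
Molecular formula: C6H4F3N.
  M = 6(12.011) + 4(1.008) + 3(18.998) + 14.007
    = 72.066 + 4.032 + 56.994 + 14.007 = 147.099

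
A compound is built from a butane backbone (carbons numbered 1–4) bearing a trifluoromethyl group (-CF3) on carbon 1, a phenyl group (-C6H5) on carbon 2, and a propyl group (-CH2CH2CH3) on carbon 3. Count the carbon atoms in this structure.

Atom tally by fragment:
  F3CCH2 → C:2 H:2 F:3
  CH(C6H5) → C:7 H:6
  CH(CH2CH2CH3) → C:4 H:8
  CH3 → C:1 H:3
Element totals:
  C: 14
  H: 19
  F: 3

14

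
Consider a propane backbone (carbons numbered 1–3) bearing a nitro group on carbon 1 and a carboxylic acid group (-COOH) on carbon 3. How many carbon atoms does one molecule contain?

4

Atom tally by fragment:
  O2NCH2 → C:1 H:2 N:1 O:2
  CH2 → C:1 H:2
  CH2COOH → C:2 H:3 O:2
Element totals:
  C: 4
  H: 7
  N: 1
  O: 4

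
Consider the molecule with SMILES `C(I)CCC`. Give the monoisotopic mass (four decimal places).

Atom tally by fragment:
  ICH2 → C:1 H:2 I:1
  CH2 → C:1 H:2
  CH2 → C:1 H:2
  CH3 → C:1 H:3
Element totals:
  C: 4
  H: 9
  I: 1
Molecular formula: C4H9I.
  M = 4(12.0) + 9(1.007825) + 126.904472
    = 48.000000 + 9.070425 + 126.904472 = 183.974897

183.9749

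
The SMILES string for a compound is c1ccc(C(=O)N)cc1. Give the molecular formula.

C7H7NO

Atom tally by fragment:
  benzene ring core → C:6 H:6
  (− 1 ring H displaced by substituents)
  + CONH2 → C:1 H:2 O:1 N:1
Element totals:
  C: 7
  H: 7
  N: 1
  O: 1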